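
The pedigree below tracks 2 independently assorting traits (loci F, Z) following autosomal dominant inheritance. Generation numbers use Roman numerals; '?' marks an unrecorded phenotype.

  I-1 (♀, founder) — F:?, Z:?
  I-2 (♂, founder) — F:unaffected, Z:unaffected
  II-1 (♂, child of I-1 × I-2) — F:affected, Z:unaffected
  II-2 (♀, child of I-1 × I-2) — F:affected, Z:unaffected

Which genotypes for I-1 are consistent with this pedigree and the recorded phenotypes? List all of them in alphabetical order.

I-1 ∈ {FF Zz, FF zz, Ff Zz, Ff zz}

F/I-1 ? ·: Ff|FF
F/I-2 un ·: ff
F/II-1 aff I-1×I-2: Ff
F/II-2 aff I-1×I-2: Ff
⇒ F over [I-1,I-2,II-1,II-2]: 2 consistent
Z/I-1 ? ·: zz|Zz
Z/I-2 un ·: zz
Z/II-1 un I-1×I-2: zz
Z/II-2 un I-1×I-2: zz
⇒ Z over [I-1,I-2,II-1,II-2]: 2 consistent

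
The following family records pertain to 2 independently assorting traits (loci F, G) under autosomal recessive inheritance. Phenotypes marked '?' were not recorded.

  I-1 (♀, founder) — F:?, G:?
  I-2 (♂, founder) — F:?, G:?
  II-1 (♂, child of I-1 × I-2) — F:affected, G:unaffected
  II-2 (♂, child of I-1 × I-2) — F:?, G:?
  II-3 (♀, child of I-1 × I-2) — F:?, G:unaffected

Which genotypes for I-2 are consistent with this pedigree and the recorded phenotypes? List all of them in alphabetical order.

I-2 ∈ {Ff GG, Ff Gg, Ff gg, ff GG, ff Gg, ff gg}

F/I-1 ? ·: Ff|ff
F/I-2 ? ·: Ff|ff
F/II-1 aff I-1×I-2: ff
F/II-2 ? I-1×I-2: FF|Ff|ff
F/II-3 ? I-1×I-2: FF|Ff|ff
⇒ F over [I-1,I-2,II-1,II-2,II-3]: 18 consistent
G/I-1 ? ·: GG|Gg|gg
G/I-2 ? ·: GG|Gg|gg
G/II-1 un I-1×I-2: GG|Gg
G/II-2 ? I-1×I-2: GG|Gg|gg
G/II-3 un I-1×I-2: GG|Gg
⇒ G over [I-1,I-2,II-1,II-2,II-3]: 35 consistent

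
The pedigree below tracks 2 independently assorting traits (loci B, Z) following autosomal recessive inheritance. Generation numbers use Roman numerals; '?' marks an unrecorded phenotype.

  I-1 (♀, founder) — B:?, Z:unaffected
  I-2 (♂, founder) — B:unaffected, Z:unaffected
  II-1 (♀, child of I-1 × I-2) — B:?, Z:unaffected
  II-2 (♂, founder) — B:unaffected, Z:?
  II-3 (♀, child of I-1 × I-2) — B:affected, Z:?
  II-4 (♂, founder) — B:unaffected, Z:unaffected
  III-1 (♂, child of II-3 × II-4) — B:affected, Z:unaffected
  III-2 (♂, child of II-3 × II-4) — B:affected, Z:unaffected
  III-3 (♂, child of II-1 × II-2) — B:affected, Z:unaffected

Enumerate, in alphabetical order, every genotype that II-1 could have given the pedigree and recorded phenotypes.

II-1 ∈ {Bb ZZ, Bb Zz, bb ZZ, bb Zz}

B/I-1 ? ·: Bb|bb
B/I-2 un ·: Bb
B/II-1 ? I-1×I-2: Bb|bb
B/II-2 un ·: Bb
B/II-3 aff I-1×I-2: bb
B/II-4 un ·: Bb
B/III-1 aff II-3×II-4: bb
B/III-2 aff II-3×II-4: bb
B/III-3 aff II-1×II-2: bb
⇒ B over [I-1,I-2,II-1,II-2,II-3,II-4,III-1,III-2,III-3]: 4 consistent
Z/I-1 un ·: ZZ|Zz
Z/I-2 un ·: ZZ|Zz
Z/II-1 un I-1×I-2: ZZ|Zz
Z/II-2 ? ·: ZZ|Zz|zz
Z/II-3 ? I-1×I-2: ZZ|Zz|zz
Z/II-4 un ·: ZZ|Zz
Z/III-1 un II-3×II-4: ZZ|Zz
Z/III-2 un II-3×II-4: ZZ|Zz
Z/III-3 un II-1×II-2: ZZ|Zz
⇒ Z over [I-1,I-2,II-1,II-2,II-3,II-4,III-1,III-2,III-3]: 389 consistent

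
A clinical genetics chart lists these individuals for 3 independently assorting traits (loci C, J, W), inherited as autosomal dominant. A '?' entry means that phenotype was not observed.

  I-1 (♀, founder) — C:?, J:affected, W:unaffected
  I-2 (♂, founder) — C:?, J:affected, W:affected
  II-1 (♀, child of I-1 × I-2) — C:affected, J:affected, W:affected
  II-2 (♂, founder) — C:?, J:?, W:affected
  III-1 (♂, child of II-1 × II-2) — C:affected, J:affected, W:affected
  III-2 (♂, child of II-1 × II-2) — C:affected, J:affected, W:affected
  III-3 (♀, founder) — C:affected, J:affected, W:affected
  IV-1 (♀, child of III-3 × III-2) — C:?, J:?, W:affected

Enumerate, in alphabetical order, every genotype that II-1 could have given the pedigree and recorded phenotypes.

II-1 ∈ {CC JJ Ww, CC Jj Ww, Cc JJ Ww, Cc Jj Ww}

C/I-1 ? ·: cc|Cc|CC
C/I-2 ? ·: cc|Cc|CC
C/II-1 aff I-1×I-2: Cc|CC
C/II-2 ? ·: cc|Cc|CC
C/III-1 aff II-1×II-2: Cc|CC
C/III-2 aff II-1×II-2: Cc|CC
C/III-3 aff ·: Cc|CC
C/IV-1 ? III-3×III-2: cc|Cc|CC
⇒ C over [I-1,I-2,II-1,II-2,III-1,III-2,III-3,IV-1]: 355 consistent
J/I-1 aff ·: Jj|JJ
J/I-2 aff ·: Jj|JJ
J/II-1 aff I-1×I-2: Jj|JJ
J/II-2 ? ·: jj|Jj|JJ
J/III-1 aff II-1×II-2: Jj|JJ
J/III-2 aff II-1×II-2: Jj|JJ
J/III-3 aff ·: Jj|JJ
J/IV-1 ? III-3×III-2: jj|Jj|JJ
⇒ J over [I-1,I-2,II-1,II-2,III-1,III-2,III-3,IV-1]: 207 consistent
W/I-1 un ·: ww
W/I-2 aff ·: Ww|WW
W/II-1 aff I-1×I-2: Ww
W/II-2 aff ·: Ww|WW
W/III-1 aff II-1×II-2: Ww|WW
W/III-2 aff II-1×II-2: Ww|WW
W/III-3 aff ·: Ww|WW
W/IV-1 aff III-3×III-2: Ww|WW
⇒ W over [I-1,I-2,II-1,II-2,III-1,III-2,III-3,IV-1]: 56 consistent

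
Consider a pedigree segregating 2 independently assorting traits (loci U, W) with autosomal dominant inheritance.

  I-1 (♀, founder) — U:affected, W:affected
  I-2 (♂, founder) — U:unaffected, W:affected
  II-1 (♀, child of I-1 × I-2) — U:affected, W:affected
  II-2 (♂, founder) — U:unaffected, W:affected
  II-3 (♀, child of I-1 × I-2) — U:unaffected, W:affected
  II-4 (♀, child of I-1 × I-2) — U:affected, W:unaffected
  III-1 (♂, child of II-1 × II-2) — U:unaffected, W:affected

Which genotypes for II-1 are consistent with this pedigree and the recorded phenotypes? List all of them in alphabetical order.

II-1 ∈ {Uu WW, Uu Ww}

U/I-1 aff ·: Uu
U/I-2 un ·: uu
U/II-1 aff I-1×I-2: Uu
U/II-2 un ·: uu
U/II-3 un I-1×I-2: uu
U/II-4 aff I-1×I-2: Uu
U/III-1 un II-1×II-2: uu
⇒ U over [I-1,I-2,II-1,II-2,II-3,II-4,III-1]: 1 consistent
W/I-1 aff ·: Ww
W/I-2 aff ·: Ww
W/II-1 aff I-1×I-2: Ww|WW
W/II-2 aff ·: Ww|WW
W/II-3 aff I-1×I-2: Ww|WW
W/II-4 un I-1×I-2: ww
W/III-1 aff II-1×II-2: Ww|WW
⇒ W over [I-1,I-2,II-1,II-2,II-3,II-4,III-1]: 14 consistent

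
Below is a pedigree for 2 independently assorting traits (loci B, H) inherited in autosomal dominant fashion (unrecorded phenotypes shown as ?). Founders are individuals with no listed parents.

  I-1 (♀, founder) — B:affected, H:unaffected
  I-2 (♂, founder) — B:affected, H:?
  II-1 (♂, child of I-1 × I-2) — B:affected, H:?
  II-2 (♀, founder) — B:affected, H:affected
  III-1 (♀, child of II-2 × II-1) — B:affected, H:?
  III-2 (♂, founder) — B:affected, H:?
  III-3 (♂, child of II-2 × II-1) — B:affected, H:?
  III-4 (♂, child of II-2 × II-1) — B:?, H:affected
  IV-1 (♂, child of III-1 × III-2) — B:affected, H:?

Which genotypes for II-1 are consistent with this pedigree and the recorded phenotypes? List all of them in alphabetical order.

B/I-1 aff ·: Bb|BB
B/I-2 aff ·: Bb|BB
B/II-1 aff I-1×I-2: Bb|BB
B/II-2 aff ·: Bb|BB
B/III-1 aff II-2×II-1: Bb|BB
B/III-2 aff ·: Bb|BB
B/III-3 aff II-2×II-1: Bb|BB
B/III-4 ? II-2×II-1: bb|Bb|BB
B/IV-1 aff III-1×III-2: Bb|BB
⇒ B over [I-1,I-2,II-1,II-2,III-1,III-2,III-3,III-4,IV-1]: 334 consistent
H/I-1 un ·: hh
H/I-2 ? ·: hh|Hh|HH
H/II-1 ? I-1×I-2: hh|Hh
H/II-2 aff ·: Hh|HH
H/III-1 ? II-2×II-1: hh|Hh|HH
H/III-2 ? ·: hh|Hh|HH
H/III-3 ? II-2×II-1: hh|Hh|HH
H/III-4 aff II-2×II-1: Hh|HH
H/IV-1 ? III-1×III-2: hh|Hh|HH
⇒ H over [I-1,I-2,II-1,II-2,III-1,III-2,III-3,III-4,IV-1]: 326 consistent

II-1 ∈ {BB Hh, BB hh, Bb Hh, Bb hh}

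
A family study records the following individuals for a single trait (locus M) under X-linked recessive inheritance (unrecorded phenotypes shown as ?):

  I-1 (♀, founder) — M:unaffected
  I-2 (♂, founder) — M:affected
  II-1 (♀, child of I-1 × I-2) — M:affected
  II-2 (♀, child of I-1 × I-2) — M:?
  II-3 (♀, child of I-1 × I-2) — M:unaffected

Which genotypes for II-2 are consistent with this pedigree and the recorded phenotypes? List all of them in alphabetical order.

M/I-1 un ·: X^MX^m
M/I-2 aff ·: X^mY
M/II-1 aff I-1×I-2: X^mX^m
M/II-2 ? I-1×I-2: X^MX^m|X^mX^m
M/II-3 un I-1×I-2: X^MX^m
⇒ M over [I-1,I-2,II-1,II-2,II-3]: 2 consistent

II-2 ∈ {X^MX^m, X^mX^m}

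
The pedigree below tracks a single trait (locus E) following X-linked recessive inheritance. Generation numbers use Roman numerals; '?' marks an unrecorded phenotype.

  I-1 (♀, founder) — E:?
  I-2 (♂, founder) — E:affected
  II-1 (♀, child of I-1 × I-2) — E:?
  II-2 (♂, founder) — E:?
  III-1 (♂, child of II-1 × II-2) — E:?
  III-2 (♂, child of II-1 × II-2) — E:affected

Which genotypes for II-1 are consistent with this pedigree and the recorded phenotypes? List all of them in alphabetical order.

II-1 ∈ {X^EX^e, X^eX^e}

E/I-1 ? ·: X^EX^E|X^EX^e|X^eX^e
E/I-2 aff ·: X^eY
E/II-1 ? I-1×I-2: X^EX^e|X^eX^e
E/II-2 ? ·: X^EY|X^eY
E/III-1 ? II-1×II-2: X^EY|X^eY
E/III-2 aff II-1×II-2: X^eY
⇒ E over [I-1,I-2,II-1,II-2,III-1,III-2]: 12 consistent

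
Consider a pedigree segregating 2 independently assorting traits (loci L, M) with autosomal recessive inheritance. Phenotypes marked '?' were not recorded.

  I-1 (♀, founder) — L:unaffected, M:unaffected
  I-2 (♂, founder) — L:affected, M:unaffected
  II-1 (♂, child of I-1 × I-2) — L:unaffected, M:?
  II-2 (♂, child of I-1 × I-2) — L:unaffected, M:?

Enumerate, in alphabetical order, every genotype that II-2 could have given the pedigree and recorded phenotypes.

II-2 ∈ {Ll MM, Ll Mm, Ll mm}

L/I-1 un ·: LL|Ll
L/I-2 aff ·: ll
L/II-1 un I-1×I-2: Ll
L/II-2 un I-1×I-2: Ll
⇒ L over [I-1,I-2,II-1,II-2]: 2 consistent
M/I-1 un ·: MM|Mm
M/I-2 un ·: MM|Mm
M/II-1 ? I-1×I-2: MM|Mm|mm
M/II-2 ? I-1×I-2: MM|Mm|mm
⇒ M over [I-1,I-2,II-1,II-2]: 18 consistent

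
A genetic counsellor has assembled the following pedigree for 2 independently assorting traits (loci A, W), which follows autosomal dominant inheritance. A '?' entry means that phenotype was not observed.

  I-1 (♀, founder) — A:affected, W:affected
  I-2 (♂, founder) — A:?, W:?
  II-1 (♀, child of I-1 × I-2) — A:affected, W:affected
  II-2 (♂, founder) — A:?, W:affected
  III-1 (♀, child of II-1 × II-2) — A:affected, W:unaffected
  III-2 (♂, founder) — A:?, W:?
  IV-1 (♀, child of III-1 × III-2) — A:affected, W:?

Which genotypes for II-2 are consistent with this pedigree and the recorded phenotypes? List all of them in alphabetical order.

A/I-1 aff ·: Aa|AA
A/I-2 ? ·: aa|Aa|AA
A/II-1 aff I-1×I-2: Aa|AA
A/II-2 ? ·: aa|Aa|AA
A/III-1 aff II-1×II-2: Aa|AA
A/III-2 ? ·: aa|Aa|AA
A/IV-1 aff III-1×III-2: Aa|AA
⇒ A over [I-1,I-2,II-1,II-2,III-1,III-2,IV-1]: 187 consistent
W/I-1 aff ·: Ww|WW
W/I-2 ? ·: ww|Ww|WW
W/II-1 aff I-1×I-2: Ww
W/II-2 aff ·: Ww
W/III-1 un II-1×II-2: ww
W/III-2 ? ·: ww|Ww|WW
W/IV-1 ? III-1×III-2: ww|Ww
⇒ W over [I-1,I-2,II-1,II-2,III-1,III-2,IV-1]: 20 consistent

II-2 ∈ {AA Ww, Aa Ww, aa Ww}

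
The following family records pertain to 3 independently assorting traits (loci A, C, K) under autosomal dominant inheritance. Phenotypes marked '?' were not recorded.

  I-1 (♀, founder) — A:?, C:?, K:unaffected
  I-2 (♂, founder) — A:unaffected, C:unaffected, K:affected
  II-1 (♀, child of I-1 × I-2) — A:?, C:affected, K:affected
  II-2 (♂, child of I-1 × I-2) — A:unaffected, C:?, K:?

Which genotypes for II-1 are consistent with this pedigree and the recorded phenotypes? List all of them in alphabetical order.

II-1 ∈ {Aa Cc Kk, aa Cc Kk}

A/I-1 ? ·: aa|Aa
A/I-2 un ·: aa
A/II-1 ? I-1×I-2: aa|Aa
A/II-2 un I-1×I-2: aa
⇒ A over [I-1,I-2,II-1,II-2]: 3 consistent
C/I-1 ? ·: Cc|CC
C/I-2 un ·: cc
C/II-1 aff I-1×I-2: Cc
C/II-2 ? I-1×I-2: cc|Cc
⇒ C over [I-1,I-2,II-1,II-2]: 3 consistent
K/I-1 un ·: kk
K/I-2 aff ·: Kk|KK
K/II-1 aff I-1×I-2: Kk
K/II-2 ? I-1×I-2: kk|Kk
⇒ K over [I-1,I-2,II-1,II-2]: 3 consistent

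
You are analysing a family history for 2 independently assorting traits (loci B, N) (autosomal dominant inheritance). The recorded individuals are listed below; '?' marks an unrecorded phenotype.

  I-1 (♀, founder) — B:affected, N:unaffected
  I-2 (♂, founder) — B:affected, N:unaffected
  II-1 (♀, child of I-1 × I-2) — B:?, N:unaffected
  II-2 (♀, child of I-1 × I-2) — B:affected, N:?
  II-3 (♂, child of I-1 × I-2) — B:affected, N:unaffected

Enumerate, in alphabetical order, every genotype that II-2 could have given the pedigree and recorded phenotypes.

B/I-1 aff ·: Bb|BB
B/I-2 aff ·: Bb|BB
B/II-1 ? I-1×I-2: bb|Bb|BB
B/II-2 aff I-1×I-2: Bb|BB
B/II-3 aff I-1×I-2: Bb|BB
⇒ B over [I-1,I-2,II-1,II-2,II-3]: 29 consistent
N/I-1 un ·: nn
N/I-2 un ·: nn
N/II-1 un I-1×I-2: nn
N/II-2 ? I-1×I-2: nn
N/II-3 un I-1×I-2: nn
⇒ N over [I-1,I-2,II-1,II-2,II-3]: 1 consistent

II-2 ∈ {BB nn, Bb nn}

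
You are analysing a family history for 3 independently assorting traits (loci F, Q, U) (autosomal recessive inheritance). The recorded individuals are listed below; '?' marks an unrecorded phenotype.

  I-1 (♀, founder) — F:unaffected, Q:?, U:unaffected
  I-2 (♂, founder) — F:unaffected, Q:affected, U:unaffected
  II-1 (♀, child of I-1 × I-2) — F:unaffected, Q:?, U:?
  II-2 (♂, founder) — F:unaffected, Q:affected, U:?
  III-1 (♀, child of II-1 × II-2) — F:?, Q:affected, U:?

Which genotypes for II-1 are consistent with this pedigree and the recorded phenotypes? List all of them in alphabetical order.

II-1 ∈ {FF Qq UU, FF Qq Uu, FF Qq uu, FF qq UU, FF qq Uu, FF qq uu, Ff Qq UU, Ff Qq Uu, Ff Qq uu, Ff qq UU, Ff qq Uu, Ff qq uu}

F/I-1 un ·: FF|Ff
F/I-2 un ·: FF|Ff
F/II-1 un I-1×I-2: FF|Ff
F/II-2 un ·: FF|Ff
F/III-1 ? II-1×II-2: FF|Ff|ff
⇒ F over [I-1,I-2,II-1,II-2,III-1]: 27 consistent
Q/I-1 ? ·: QQ|Qq|qq
Q/I-2 aff ·: qq
Q/II-1 ? I-1×I-2: Qq|qq
Q/II-2 aff ·: qq
Q/III-1 aff II-1×II-2: qq
⇒ Q over [I-1,I-2,II-1,II-2,III-1]: 4 consistent
U/I-1 un ·: UU|Uu
U/I-2 un ·: UU|Uu
U/II-1 ? I-1×I-2: UU|Uu|uu
U/II-2 ? ·: UU|Uu|uu
U/III-1 ? II-1×II-2: UU|Uu|uu
⇒ U over [I-1,I-2,II-1,II-2,III-1]: 41 consistent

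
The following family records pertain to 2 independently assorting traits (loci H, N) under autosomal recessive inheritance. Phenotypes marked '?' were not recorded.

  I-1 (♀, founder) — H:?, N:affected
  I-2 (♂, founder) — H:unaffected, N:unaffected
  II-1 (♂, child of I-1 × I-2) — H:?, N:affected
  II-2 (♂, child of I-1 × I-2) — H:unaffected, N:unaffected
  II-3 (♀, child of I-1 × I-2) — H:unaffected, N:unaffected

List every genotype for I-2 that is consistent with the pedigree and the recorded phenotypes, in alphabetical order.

I-2 ∈ {HH Nn, Hh Nn}

H/I-1 ? ·: HH|Hh|hh
H/I-2 un ·: HH|Hh
H/II-1 ? I-1×I-2: HH|Hh|hh
H/II-2 un I-1×I-2: HH|Hh
H/II-3 un I-1×I-2: HH|Hh
⇒ H over [I-1,I-2,II-1,II-2,II-3]: 32 consistent
N/I-1 aff ·: nn
N/I-2 un ·: Nn
N/II-1 aff I-1×I-2: nn
N/II-2 un I-1×I-2: Nn
N/II-3 un I-1×I-2: Nn
⇒ N over [I-1,I-2,II-1,II-2,II-3]: 1 consistent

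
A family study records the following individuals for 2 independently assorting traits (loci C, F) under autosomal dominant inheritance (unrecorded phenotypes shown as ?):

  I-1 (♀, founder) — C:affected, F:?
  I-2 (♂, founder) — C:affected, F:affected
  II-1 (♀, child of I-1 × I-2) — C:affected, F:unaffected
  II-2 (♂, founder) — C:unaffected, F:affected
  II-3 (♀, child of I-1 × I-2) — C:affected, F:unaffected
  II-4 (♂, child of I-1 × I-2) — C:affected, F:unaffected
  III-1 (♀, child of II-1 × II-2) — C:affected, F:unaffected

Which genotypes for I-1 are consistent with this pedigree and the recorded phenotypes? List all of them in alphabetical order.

I-1 ∈ {CC Ff, CC ff, Cc Ff, Cc ff}

C/I-1 aff ·: Cc|CC
C/I-2 aff ·: Cc|CC
C/II-1 aff I-1×I-2: Cc|CC
C/II-2 un ·: cc
C/II-3 aff I-1×I-2: Cc|CC
C/II-4 aff I-1×I-2: Cc|CC
C/III-1 aff II-1×II-2: Cc
⇒ C over [I-1,I-2,II-1,II-2,II-3,II-4,III-1]: 25 consistent
F/I-1 ? ·: ff|Ff
F/I-2 aff ·: Ff
F/II-1 un I-1×I-2: ff
F/II-2 aff ·: Ff
F/II-3 un I-1×I-2: ff
F/II-4 un I-1×I-2: ff
F/III-1 un II-1×II-2: ff
⇒ F over [I-1,I-2,II-1,II-2,II-3,II-4,III-1]: 2 consistent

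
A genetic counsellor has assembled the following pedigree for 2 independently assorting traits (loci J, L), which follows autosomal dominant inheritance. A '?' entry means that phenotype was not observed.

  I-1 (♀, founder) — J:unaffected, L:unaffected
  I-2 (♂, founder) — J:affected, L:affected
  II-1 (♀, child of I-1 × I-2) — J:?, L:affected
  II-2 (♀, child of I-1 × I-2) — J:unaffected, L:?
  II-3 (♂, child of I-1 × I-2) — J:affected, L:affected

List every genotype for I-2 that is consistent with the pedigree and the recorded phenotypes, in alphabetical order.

I-2 ∈ {Jj LL, Jj Ll}

J/I-1 un ·: jj
J/I-2 aff ·: Jj
J/II-1 ? I-1×I-2: jj|Jj
J/II-2 un I-1×I-2: jj
J/II-3 aff I-1×I-2: Jj
⇒ J over [I-1,I-2,II-1,II-2,II-3]: 2 consistent
L/I-1 un ·: ll
L/I-2 aff ·: Ll|LL
L/II-1 aff I-1×I-2: Ll
L/II-2 ? I-1×I-2: ll|Ll
L/II-3 aff I-1×I-2: Ll
⇒ L over [I-1,I-2,II-1,II-2,II-3]: 3 consistent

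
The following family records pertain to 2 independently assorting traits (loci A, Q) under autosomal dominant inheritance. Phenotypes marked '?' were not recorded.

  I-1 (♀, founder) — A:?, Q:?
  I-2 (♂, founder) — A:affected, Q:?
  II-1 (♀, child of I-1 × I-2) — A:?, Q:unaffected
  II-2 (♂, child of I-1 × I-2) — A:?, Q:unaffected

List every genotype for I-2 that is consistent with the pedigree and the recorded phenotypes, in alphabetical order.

A/I-1 ? ·: aa|Aa|AA
A/I-2 aff ·: Aa|AA
A/II-1 ? I-1×I-2: aa|Aa|AA
A/II-2 ? I-1×I-2: aa|Aa|AA
⇒ A over [I-1,I-2,II-1,II-2]: 23 consistent
Q/I-1 ? ·: qq|Qq
Q/I-2 ? ·: qq|Qq
Q/II-1 un I-1×I-2: qq
Q/II-2 un I-1×I-2: qq
⇒ Q over [I-1,I-2,II-1,II-2]: 4 consistent

I-2 ∈ {AA Qq, AA qq, Aa Qq, Aa qq}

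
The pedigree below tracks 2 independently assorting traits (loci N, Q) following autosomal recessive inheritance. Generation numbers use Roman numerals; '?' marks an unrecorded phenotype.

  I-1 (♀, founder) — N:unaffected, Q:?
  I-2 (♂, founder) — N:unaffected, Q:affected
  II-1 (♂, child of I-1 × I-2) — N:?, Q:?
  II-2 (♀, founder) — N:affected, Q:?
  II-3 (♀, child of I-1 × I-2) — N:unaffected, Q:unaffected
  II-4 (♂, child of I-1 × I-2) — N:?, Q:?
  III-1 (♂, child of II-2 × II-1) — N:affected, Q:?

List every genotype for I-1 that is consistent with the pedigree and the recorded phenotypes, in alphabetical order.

N/I-1 un ·: NN|Nn
N/I-2 un ·: NN|Nn
N/II-1 ? I-1×I-2: Nn|nn
N/II-2 aff ·: nn
N/II-3 un I-1×I-2: NN|Nn
N/II-4 ? I-1×I-2: NN|Nn|nn
N/III-1 aff II-2×II-1: nn
⇒ N over [I-1,I-2,II-1,II-2,II-3,II-4,III-1]: 20 consistent
Q/I-1 ? ·: QQ|Qq
Q/I-2 aff ·: qq
Q/II-1 ? I-1×I-2: Qq|qq
Q/II-2 ? ·: QQ|Qq|qq
Q/II-3 un I-1×I-2: Qq
Q/II-4 ? I-1×I-2: Qq|qq
Q/III-1 ? II-2×II-1: QQ|Qq|qq
⇒ Q over [I-1,I-2,II-1,II-2,II-3,II-4,III-1]: 29 consistent

I-1 ∈ {NN QQ, NN Qq, Nn QQ, Nn Qq}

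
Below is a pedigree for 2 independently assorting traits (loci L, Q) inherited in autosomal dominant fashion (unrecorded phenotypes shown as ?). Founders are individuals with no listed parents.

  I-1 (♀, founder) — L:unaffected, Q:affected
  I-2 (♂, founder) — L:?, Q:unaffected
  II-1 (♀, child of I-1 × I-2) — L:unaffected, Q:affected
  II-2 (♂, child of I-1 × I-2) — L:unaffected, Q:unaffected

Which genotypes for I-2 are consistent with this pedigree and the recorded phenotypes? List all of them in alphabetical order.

L/I-1 un ·: ll
L/I-2 ? ·: ll|Ll
L/II-1 un I-1×I-2: ll
L/II-2 un I-1×I-2: ll
⇒ L over [I-1,I-2,II-1,II-2]: 2 consistent
Q/I-1 aff ·: Qq
Q/I-2 un ·: qq
Q/II-1 aff I-1×I-2: Qq
Q/II-2 un I-1×I-2: qq
⇒ Q over [I-1,I-2,II-1,II-2]: 1 consistent

I-2 ∈ {Ll qq, ll qq}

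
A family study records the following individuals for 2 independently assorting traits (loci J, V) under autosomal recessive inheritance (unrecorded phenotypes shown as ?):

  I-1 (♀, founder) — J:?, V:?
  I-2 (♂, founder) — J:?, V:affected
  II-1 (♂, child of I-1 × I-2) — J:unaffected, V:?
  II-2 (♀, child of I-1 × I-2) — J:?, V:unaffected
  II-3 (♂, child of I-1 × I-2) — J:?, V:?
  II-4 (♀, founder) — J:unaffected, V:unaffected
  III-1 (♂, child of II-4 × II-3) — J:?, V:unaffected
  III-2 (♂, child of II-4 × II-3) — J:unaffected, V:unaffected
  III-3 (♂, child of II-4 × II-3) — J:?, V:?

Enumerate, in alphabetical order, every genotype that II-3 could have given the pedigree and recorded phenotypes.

J/I-1 ? ·: JJ|Jj|jj
J/I-2 ? ·: JJ|Jj|jj
J/II-1 un I-1×I-2: JJ|Jj
J/II-2 ? I-1×I-2: JJ|Jj|jj
J/II-3 ? I-1×I-2: JJ|Jj|jj
J/II-4 un ·: JJ|Jj
J/III-1 ? II-4×II-3: JJ|Jj|jj
J/III-2 un II-4×II-3: JJ|Jj
J/III-3 ? II-4×II-3: JJ|Jj|jj
⇒ J over [I-1,I-2,II-1,II-2,II-3,II-4,III-1,III-2,III-3]: 705 consistent
V/I-1 ? ·: VV|Vv
V/I-2 aff ·: vv
V/II-1 ? I-1×I-2: Vv|vv
V/II-2 un I-1×I-2: Vv
V/II-3 ? I-1×I-2: Vv|vv
V/II-4 un ·: VV|Vv
V/III-1 un II-4×II-3: VV|Vv
V/III-2 un II-4×II-3: VV|Vv
V/III-3 ? II-4×II-3: VV|Vv|vv
⇒ V over [I-1,I-2,II-1,II-2,II-3,II-4,III-1,III-2,III-3]: 66 consistent

II-3 ∈ {JJ Vv, JJ vv, Jj Vv, Jj vv, jj Vv, jj vv}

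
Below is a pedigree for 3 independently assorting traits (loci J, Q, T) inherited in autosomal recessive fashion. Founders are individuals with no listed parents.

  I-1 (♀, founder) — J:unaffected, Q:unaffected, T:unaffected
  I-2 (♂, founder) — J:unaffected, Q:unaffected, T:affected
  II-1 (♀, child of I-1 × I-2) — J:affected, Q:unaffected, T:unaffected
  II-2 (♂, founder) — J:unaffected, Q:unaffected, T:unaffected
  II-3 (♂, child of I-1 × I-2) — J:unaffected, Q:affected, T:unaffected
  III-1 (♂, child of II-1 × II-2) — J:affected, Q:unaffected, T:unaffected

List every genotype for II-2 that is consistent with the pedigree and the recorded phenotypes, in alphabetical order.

J/I-1 un ·: Jj
J/I-2 un ·: Jj
J/II-1 aff I-1×I-2: jj
J/II-2 un ·: Jj
J/II-3 un I-1×I-2: JJ|Jj
J/III-1 aff II-1×II-2: jj
⇒ J over [I-1,I-2,II-1,II-2,II-3,III-1]: 2 consistent
Q/I-1 un ·: Qq
Q/I-2 un ·: Qq
Q/II-1 un I-1×I-2: QQ|Qq
Q/II-2 un ·: QQ|Qq
Q/II-3 aff I-1×I-2: qq
Q/III-1 un II-1×II-2: QQ|Qq
⇒ Q over [I-1,I-2,II-1,II-2,II-3,III-1]: 7 consistent
T/I-1 un ·: TT|Tt
T/I-2 aff ·: tt
T/II-1 un I-1×I-2: Tt
T/II-2 un ·: TT|Tt
T/II-3 un I-1×I-2: Tt
T/III-1 un II-1×II-2: TT|Tt
⇒ T over [I-1,I-2,II-1,II-2,II-3,III-1]: 8 consistent

II-2 ∈ {Jj QQ TT, Jj QQ Tt, Jj Qq TT, Jj Qq Tt}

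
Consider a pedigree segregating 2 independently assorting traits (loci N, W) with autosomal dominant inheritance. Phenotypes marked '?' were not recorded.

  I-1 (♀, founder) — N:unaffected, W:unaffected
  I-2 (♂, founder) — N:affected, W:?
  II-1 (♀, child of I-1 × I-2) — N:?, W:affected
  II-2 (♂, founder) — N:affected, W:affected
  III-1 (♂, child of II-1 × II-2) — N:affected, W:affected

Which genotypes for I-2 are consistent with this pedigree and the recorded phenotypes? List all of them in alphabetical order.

N/I-1 un ·: nn
N/I-2 aff ·: Nn|NN
N/II-1 ? I-1×I-2: nn|Nn
N/II-2 aff ·: Nn|NN
N/III-1 aff II-1×II-2: Nn|NN
⇒ N over [I-1,I-2,II-1,II-2,III-1]: 10 consistent
W/I-1 un ·: ww
W/I-2 ? ·: Ww|WW
W/II-1 aff I-1×I-2: Ww
W/II-2 aff ·: Ww|WW
W/III-1 aff II-1×II-2: Ww|WW
⇒ W over [I-1,I-2,II-1,II-2,III-1]: 8 consistent

I-2 ∈ {NN WW, NN Ww, Nn WW, Nn Ww}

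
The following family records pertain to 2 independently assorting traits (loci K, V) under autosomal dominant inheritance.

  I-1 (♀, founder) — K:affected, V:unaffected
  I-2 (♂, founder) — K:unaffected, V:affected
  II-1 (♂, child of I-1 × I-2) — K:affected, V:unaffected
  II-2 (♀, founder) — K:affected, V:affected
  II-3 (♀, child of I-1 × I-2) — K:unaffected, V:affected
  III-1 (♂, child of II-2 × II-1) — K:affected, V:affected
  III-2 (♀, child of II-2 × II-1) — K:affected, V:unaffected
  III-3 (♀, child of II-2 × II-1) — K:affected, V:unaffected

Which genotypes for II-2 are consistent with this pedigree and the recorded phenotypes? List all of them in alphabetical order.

II-2 ∈ {KK Vv, Kk Vv}

K/I-1 aff ·: Kk
K/I-2 un ·: kk
K/II-1 aff I-1×I-2: Kk
K/II-2 aff ·: Kk|KK
K/II-3 un I-1×I-2: kk
K/III-1 aff II-2×II-1: Kk|KK
K/III-2 aff II-2×II-1: Kk|KK
K/III-3 aff II-2×II-1: Kk|KK
⇒ K over [I-1,I-2,II-1,II-2,II-3,III-1,III-2,III-3]: 16 consistent
V/I-1 un ·: vv
V/I-2 aff ·: Vv
V/II-1 un I-1×I-2: vv
V/II-2 aff ·: Vv
V/II-3 aff I-1×I-2: Vv
V/III-1 aff II-2×II-1: Vv
V/III-2 un II-2×II-1: vv
V/III-3 un II-2×II-1: vv
⇒ V over [I-1,I-2,II-1,II-2,II-3,III-1,III-2,III-3]: 1 consistent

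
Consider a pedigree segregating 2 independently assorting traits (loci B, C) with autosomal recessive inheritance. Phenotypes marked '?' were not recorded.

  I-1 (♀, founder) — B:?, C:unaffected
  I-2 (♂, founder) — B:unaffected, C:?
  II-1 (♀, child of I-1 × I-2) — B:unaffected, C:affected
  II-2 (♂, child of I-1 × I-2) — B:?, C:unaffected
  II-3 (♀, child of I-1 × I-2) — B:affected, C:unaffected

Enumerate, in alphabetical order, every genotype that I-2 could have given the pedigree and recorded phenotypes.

I-2 ∈ {Bb Cc, Bb cc}

B/I-1 ? ·: Bb|bb
B/I-2 un ·: Bb
B/II-1 un I-1×I-2: BB|Bb
B/II-2 ? I-1×I-2: BB|Bb|bb
B/II-3 aff I-1×I-2: bb
⇒ B over [I-1,I-2,II-1,II-2,II-3]: 8 consistent
C/I-1 un ·: Cc
C/I-2 ? ·: Cc|cc
C/II-1 aff I-1×I-2: cc
C/II-2 un I-1×I-2: CC|Cc
C/II-3 un I-1×I-2: CC|Cc
⇒ C over [I-1,I-2,II-1,II-2,II-3]: 5 consistent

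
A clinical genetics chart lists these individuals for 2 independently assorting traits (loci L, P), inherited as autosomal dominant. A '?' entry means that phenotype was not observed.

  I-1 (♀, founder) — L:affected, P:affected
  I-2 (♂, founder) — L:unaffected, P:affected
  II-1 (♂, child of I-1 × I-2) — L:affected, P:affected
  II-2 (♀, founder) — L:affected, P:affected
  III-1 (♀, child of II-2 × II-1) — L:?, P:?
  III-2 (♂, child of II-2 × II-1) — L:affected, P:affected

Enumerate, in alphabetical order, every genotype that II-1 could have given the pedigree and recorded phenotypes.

II-1 ∈ {Ll PP, Ll Pp}

L/I-1 aff ·: Ll|LL
L/I-2 un ·: ll
L/II-1 aff I-1×I-2: Ll
L/II-2 aff ·: Ll|LL
L/III-1 ? II-2×II-1: ll|Ll|LL
L/III-2 aff II-2×II-1: Ll|LL
⇒ L over [I-1,I-2,II-1,II-2,III-1,III-2]: 20 consistent
P/I-1 aff ·: Pp|PP
P/I-2 aff ·: Pp|PP
P/II-1 aff I-1×I-2: Pp|PP
P/II-2 aff ·: Pp|PP
P/III-1 ? II-2×II-1: pp|Pp|PP
P/III-2 aff II-2×II-1: Pp|PP
⇒ P over [I-1,I-2,II-1,II-2,III-1,III-2]: 50 consistent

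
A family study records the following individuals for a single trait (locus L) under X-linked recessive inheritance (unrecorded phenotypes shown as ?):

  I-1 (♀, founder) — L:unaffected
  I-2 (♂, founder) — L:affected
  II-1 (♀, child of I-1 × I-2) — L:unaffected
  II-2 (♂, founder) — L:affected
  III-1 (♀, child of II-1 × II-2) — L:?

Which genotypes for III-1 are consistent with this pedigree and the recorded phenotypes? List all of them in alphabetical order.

III-1 ∈ {X^LX^l, X^lX^l}

L/I-1 un ·: X^LX^L|X^LX^l
L/I-2 aff ·: X^lY
L/II-1 un I-1×I-2: X^LX^l
L/II-2 aff ·: X^lY
L/III-1 ? II-1×II-2: X^LX^l|X^lX^l
⇒ L over [I-1,I-2,II-1,II-2,III-1]: 4 consistent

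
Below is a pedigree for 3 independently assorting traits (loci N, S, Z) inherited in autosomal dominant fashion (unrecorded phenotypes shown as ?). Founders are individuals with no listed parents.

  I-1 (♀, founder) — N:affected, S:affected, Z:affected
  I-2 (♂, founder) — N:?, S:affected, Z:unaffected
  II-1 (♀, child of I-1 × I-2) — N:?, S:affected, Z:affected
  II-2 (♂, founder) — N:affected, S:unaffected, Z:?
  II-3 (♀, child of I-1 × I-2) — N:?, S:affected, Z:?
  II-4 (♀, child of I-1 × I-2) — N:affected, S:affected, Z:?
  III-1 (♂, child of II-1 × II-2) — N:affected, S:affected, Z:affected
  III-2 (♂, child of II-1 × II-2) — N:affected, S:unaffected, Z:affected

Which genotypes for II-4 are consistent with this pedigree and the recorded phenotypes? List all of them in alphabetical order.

II-4 ∈ {NN SS Zz, NN SS zz, NN Ss Zz, NN Ss zz, Nn SS Zz, Nn SS zz, Nn Ss Zz, Nn Ss zz}

N/I-1 aff ·: Nn|NN
N/I-2 ? ·: nn|Nn|NN
N/II-1 ? I-1×I-2: nn|Nn|NN
N/II-2 aff ·: Nn|NN
N/II-3 ? I-1×I-2: nn|Nn|NN
N/II-4 aff I-1×I-2: Nn|NN
N/III-1 aff II-1×II-2: Nn|NN
N/III-2 aff II-1×II-2: Nn|NN
⇒ N over [I-1,I-2,II-1,II-2,II-3,II-4,III-1,III-2]: 227 consistent
S/I-1 aff ·: Ss|SS
S/I-2 aff ·: Ss|SS
S/II-1 aff I-1×I-2: Ss
S/II-2 un ·: ss
S/II-3 aff I-1×I-2: Ss|SS
S/II-4 aff I-1×I-2: Ss|SS
S/III-1 aff II-1×II-2: Ss
S/III-2 un II-1×II-2: ss
⇒ S over [I-1,I-2,II-1,II-2,II-3,II-4,III-1,III-2]: 12 consistent
Z/I-1 aff ·: Zz|ZZ
Z/I-2 un ·: zz
Z/II-1 aff I-1×I-2: Zz
Z/II-2 ? ·: zz|Zz|ZZ
Z/II-3 ? I-1×I-2: zz|Zz
Z/II-4 ? I-1×I-2: zz|Zz
Z/III-1 aff II-1×II-2: Zz|ZZ
Z/III-2 aff II-1×II-2: Zz|ZZ
⇒ Z over [I-1,I-2,II-1,II-2,II-3,II-4,III-1,III-2]: 45 consistent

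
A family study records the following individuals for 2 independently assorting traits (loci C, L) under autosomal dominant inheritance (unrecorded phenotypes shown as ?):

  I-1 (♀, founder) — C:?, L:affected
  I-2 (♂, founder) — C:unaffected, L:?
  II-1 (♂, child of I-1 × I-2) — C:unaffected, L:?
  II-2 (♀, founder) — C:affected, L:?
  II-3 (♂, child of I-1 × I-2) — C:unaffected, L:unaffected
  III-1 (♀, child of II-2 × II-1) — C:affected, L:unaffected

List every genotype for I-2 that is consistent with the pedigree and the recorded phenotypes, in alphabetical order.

C/I-1 ? ·: cc|Cc
C/I-2 un ·: cc
C/II-1 un I-1×I-2: cc
C/II-2 aff ·: Cc|CC
C/II-3 un I-1×I-2: cc
C/III-1 aff II-2×II-1: Cc
⇒ C over [I-1,I-2,II-1,II-2,II-3,III-1]: 4 consistent
L/I-1 aff ·: Ll
L/I-2 ? ·: ll|Ll
L/II-1 ? I-1×I-2: ll|Ll
L/II-2 ? ·: ll|Ll
L/II-3 un I-1×I-2: ll
L/III-1 un II-2×II-1: ll
⇒ L over [I-1,I-2,II-1,II-2,II-3,III-1]: 8 consistent

I-2 ∈ {cc Ll, cc ll}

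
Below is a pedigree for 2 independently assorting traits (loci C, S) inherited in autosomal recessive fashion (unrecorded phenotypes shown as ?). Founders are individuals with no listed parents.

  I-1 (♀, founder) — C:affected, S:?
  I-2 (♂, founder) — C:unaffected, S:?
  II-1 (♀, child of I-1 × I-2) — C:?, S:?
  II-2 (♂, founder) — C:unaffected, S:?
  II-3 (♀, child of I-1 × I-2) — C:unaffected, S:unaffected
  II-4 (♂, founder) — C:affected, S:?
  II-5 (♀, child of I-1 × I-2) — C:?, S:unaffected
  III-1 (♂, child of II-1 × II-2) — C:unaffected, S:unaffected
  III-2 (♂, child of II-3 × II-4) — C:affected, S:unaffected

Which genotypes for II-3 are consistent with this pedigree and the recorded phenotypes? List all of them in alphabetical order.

C/I-1 aff ·: cc
C/I-2 un ·: CC|Cc
C/II-1 ? I-1×I-2: Cc|cc
C/II-2 un ·: CC|Cc
C/II-3 un I-1×I-2: Cc
C/II-4 aff ·: cc
C/II-5 ? I-1×I-2: Cc|cc
C/III-1 un II-1×II-2: CC|Cc
C/III-2 aff II-3×II-4: cc
⇒ C over [I-1,I-2,II-1,II-2,II-3,II-4,II-5,III-1,III-2]: 16 consistent
S/I-1 ? ·: SS|Ss|ss
S/I-2 ? ·: SS|Ss|ss
S/II-1 ? I-1×I-2: SS|Ss|ss
S/II-2 ? ·: SS|Ss|ss
S/II-3 un I-1×I-2: SS|Ss
S/II-4 ? ·: SS|Ss|ss
S/II-5 un I-1×I-2: SS|Ss
S/III-1 un II-1×II-2: SS|Ss
S/III-2 un II-3×II-4: SS|Ss
⇒ S over [I-1,I-2,II-1,II-2,II-3,II-4,II-5,III-1,III-2]: 658 consistent

II-3 ∈ {Cc SS, Cc Ss}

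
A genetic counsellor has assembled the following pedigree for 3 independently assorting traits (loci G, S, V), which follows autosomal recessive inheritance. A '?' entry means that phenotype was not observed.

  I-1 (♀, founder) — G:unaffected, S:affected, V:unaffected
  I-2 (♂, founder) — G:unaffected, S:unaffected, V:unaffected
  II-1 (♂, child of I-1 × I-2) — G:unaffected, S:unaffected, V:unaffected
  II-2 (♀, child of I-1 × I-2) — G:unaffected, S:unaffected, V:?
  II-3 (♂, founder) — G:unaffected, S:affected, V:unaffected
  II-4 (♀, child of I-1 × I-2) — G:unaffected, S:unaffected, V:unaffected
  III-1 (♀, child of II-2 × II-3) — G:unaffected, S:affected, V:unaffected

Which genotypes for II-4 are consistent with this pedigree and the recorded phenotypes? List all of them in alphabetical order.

G/I-1 un ·: GG|Gg
G/I-2 un ·: GG|Gg
G/II-1 un I-1×I-2: GG|Gg
G/II-2 un I-1×I-2: GG|Gg
G/II-3 un ·: GG|Gg
G/II-4 un I-1×I-2: GG|Gg
G/III-1 un II-2×II-3: GG|Gg
⇒ G over [I-1,I-2,II-1,II-2,II-3,II-4,III-1]: 87 consistent
S/I-1 aff ·: ss
S/I-2 un ·: SS|Ss
S/II-1 un I-1×I-2: Ss
S/II-2 un I-1×I-2: Ss
S/II-3 aff ·: ss
S/II-4 un I-1×I-2: Ss
S/III-1 aff II-2×II-3: ss
⇒ S over [I-1,I-2,II-1,II-2,II-3,II-4,III-1]: 2 consistent
V/I-1 un ·: VV|Vv
V/I-2 un ·: VV|Vv
V/II-1 un I-1×I-2: VV|Vv
V/II-2 ? I-1×I-2: VV|Vv|vv
V/II-3 un ·: VV|Vv
V/II-4 un I-1×I-2: VV|Vv
V/III-1 un II-2×II-3: VV|Vv
⇒ V over [I-1,I-2,II-1,II-2,II-3,II-4,III-1]: 95 consistent

II-4 ∈ {GG Ss VV, GG Ss Vv, Gg Ss VV, Gg Ss Vv}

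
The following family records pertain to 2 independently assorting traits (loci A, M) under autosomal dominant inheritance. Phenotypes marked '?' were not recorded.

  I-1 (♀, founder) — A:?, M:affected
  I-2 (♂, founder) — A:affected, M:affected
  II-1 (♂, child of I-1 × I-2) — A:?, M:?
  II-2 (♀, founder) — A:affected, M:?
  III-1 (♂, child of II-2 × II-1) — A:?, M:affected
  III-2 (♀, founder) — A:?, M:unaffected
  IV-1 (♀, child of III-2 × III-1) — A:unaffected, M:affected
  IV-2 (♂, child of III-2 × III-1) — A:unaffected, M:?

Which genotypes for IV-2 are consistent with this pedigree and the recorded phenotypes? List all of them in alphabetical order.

A/I-1 ? ·: aa|Aa|AA
A/I-2 aff ·: Aa|AA
A/II-1 ? I-1×I-2: aa|Aa|AA
A/II-2 aff ·: Aa|AA
A/III-1 ? II-2×II-1: aa|Aa
A/III-2 ? ·: aa|Aa
A/IV-1 un III-2×III-1: aa
A/IV-2 un III-2×III-1: aa
⇒ A over [I-1,I-2,II-1,II-2,III-1,III-2,IV-1,IV-2]: 50 consistent
M/I-1 aff ·: Mm|MM
M/I-2 aff ·: Mm|MM
M/II-1 ? I-1×I-2: mm|Mm|MM
M/II-2 ? ·: mm|Mm|MM
M/III-1 aff II-2×II-1: Mm|MM
M/III-2 un ·: mm
M/IV-1 aff III-2×III-1: Mm
M/IV-2 ? III-2×III-1: mm|Mm
⇒ M over [I-1,I-2,II-1,II-2,III-1,III-2,IV-1,IV-2]: 52 consistent

IV-2 ∈ {aa Mm, aa mm}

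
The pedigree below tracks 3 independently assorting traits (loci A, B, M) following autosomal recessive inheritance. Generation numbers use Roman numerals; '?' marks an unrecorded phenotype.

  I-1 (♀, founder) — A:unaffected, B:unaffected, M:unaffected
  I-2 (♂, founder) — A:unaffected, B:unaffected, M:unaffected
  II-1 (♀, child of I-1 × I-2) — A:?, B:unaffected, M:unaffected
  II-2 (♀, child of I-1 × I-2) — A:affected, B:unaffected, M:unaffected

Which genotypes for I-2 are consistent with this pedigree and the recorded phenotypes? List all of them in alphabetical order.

I-2 ∈ {Aa BB MM, Aa BB Mm, Aa Bb MM, Aa Bb Mm}

A/I-1 un ·: Aa
A/I-2 un ·: Aa
A/II-1 ? I-1×I-2: AA|Aa|aa
A/II-2 aff I-1×I-2: aa
⇒ A over [I-1,I-2,II-1,II-2]: 3 consistent
B/I-1 un ·: BB|Bb
B/I-2 un ·: BB|Bb
B/II-1 un I-1×I-2: BB|Bb
B/II-2 un I-1×I-2: BB|Bb
⇒ B over [I-1,I-2,II-1,II-2]: 13 consistent
M/I-1 un ·: MM|Mm
M/I-2 un ·: MM|Mm
M/II-1 un I-1×I-2: MM|Mm
M/II-2 un I-1×I-2: MM|Mm
⇒ M over [I-1,I-2,II-1,II-2]: 13 consistent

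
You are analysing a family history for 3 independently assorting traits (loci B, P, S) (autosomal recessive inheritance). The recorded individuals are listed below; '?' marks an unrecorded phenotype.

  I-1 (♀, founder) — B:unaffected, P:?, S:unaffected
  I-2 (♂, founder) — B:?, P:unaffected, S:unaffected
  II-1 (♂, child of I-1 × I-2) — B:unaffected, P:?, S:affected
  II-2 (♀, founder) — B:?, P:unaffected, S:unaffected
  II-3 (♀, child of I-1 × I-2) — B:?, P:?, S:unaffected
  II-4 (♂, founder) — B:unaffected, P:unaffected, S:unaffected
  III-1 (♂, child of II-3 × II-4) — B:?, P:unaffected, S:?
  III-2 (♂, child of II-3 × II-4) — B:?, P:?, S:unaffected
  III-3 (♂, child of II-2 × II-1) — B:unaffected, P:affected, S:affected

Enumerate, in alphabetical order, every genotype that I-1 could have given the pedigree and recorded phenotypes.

I-1 ∈ {BB PP Ss, BB Pp Ss, BB pp Ss, Bb PP Ss, Bb Pp Ss, Bb pp Ss}

B/I-1 un ·: BB|Bb
B/I-2 ? ·: BB|Bb|bb
B/II-1 un I-1×I-2: BB|Bb
B/II-2 ? ·: BB|Bb|bb
B/II-3 ? I-1×I-2: BB|Bb|bb
B/II-4 un ·: BB|Bb
B/III-1 ? II-3×II-4: BB|Bb|bb
B/III-2 ? II-3×II-4: BB|Bb|bb
B/III-3 un II-2×II-1: BB|Bb
⇒ B over [I-1,I-2,II-1,II-2,II-3,II-4,III-1,III-2,III-3]: 706 consistent
P/I-1 ? ·: PP|Pp|pp
P/I-2 un ·: PP|Pp
P/II-1 ? I-1×I-2: Pp|pp
P/II-2 un ·: Pp
P/II-3 ? I-1×I-2: PP|Pp|pp
P/II-4 un ·: PP|Pp
P/III-1 un II-3×II-4: PP|Pp
P/III-2 ? II-3×II-4: PP|Pp|pp
P/III-3 aff II-2×II-1: pp
⇒ P over [I-1,I-2,II-1,II-2,II-3,II-4,III-1,III-2,III-3]: 102 consistent
S/I-1 un ·: Ss
S/I-2 un ·: Ss
S/II-1 aff I-1×I-2: ss
S/II-2 un ·: Ss
S/II-3 un I-1×I-2: SS|Ss
S/II-4 un ·: SS|Ss
S/III-1 ? II-3×II-4: SS|Ss|ss
S/III-2 un II-3×II-4: SS|Ss
S/III-3 aff II-2×II-1: ss
⇒ S over [I-1,I-2,II-1,II-2,II-3,II-4,III-1,III-2,III-3]: 15 consistent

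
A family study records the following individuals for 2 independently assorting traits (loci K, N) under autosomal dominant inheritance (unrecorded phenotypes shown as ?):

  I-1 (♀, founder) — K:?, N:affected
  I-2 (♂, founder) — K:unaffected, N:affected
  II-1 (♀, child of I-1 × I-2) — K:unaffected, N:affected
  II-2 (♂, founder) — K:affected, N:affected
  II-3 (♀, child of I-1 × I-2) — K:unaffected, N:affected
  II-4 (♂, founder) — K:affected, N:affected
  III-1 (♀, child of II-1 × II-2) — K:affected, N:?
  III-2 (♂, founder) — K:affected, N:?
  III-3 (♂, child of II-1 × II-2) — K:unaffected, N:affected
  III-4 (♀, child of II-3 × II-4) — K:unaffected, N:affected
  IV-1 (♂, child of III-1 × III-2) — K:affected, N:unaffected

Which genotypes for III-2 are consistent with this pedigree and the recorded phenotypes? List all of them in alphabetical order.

K/I-1 ? ·: kk|Kk
K/I-2 un ·: kk
K/II-1 un I-1×I-2: kk
K/II-2 aff ·: Kk
K/II-3 un I-1×I-2: kk
K/II-4 aff ·: Kk
K/III-1 aff II-1×II-2: Kk
K/III-2 aff ·: Kk|KK
K/III-3 un II-1×II-2: kk
K/III-4 un II-3×II-4: kk
K/IV-1 aff III-1×III-2: Kk|KK
⇒ K over [I-1,I-2,II-1,II-2,II-3,II-4,III-1,III-2,III-3,III-4,IV-1]: 8 consistent
N/I-1 aff ·: Nn|NN
N/I-2 aff ·: Nn|NN
N/II-1 aff I-1×I-2: Nn|NN
N/II-2 aff ·: Nn|NN
N/II-3 aff I-1×I-2: Nn|NN
N/II-4 aff ·: Nn|NN
N/III-1 ? II-1×II-2: nn|Nn
N/III-2 ? ·: nn|Nn
N/III-3 aff II-1×II-2: Nn|NN
N/III-4 aff II-3×II-4: Nn|NN
N/IV-1 un III-1×III-2: nn
⇒ N over [I-1,I-2,II-1,II-2,II-3,II-4,III-1,III-2,III-3,III-4,IV-1]: 348 consistent

III-2 ∈ {KK Nn, KK nn, Kk Nn, Kk nn}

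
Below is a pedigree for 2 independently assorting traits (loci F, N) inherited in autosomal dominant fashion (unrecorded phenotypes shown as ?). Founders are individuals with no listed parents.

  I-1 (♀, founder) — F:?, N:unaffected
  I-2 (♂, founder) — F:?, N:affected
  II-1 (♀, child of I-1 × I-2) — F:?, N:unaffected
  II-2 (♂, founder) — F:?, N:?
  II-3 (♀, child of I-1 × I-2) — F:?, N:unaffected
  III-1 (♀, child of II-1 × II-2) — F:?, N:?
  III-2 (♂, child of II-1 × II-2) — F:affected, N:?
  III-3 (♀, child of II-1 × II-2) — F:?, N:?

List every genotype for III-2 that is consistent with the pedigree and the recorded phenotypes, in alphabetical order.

F/I-1 ? ·: ff|Ff|FF
F/I-2 ? ·: ff|Ff|FF
F/II-1 ? I-1×I-2: ff|Ff|FF
F/II-2 ? ·: ff|Ff|FF
F/II-3 ? I-1×I-2: ff|Ff|FF
F/III-1 ? II-1×II-2: ff|Ff|FF
F/III-2 aff II-1×II-2: Ff|FF
F/III-3 ? II-1×II-2: ff|Ff|FF
⇒ F over [I-1,I-2,II-1,II-2,II-3,III-1,III-2,III-3]: 510 consistent
N/I-1 un ·: nn
N/I-2 aff ·: Nn
N/II-1 un I-1×I-2: nn
N/II-2 ? ·: nn|Nn|NN
N/II-3 un I-1×I-2: nn
N/III-1 ? II-1×II-2: nn|Nn
N/III-2 ? II-1×II-2: nn|Nn
N/III-3 ? II-1×II-2: nn|Nn
⇒ N over [I-1,I-2,II-1,II-2,II-3,III-1,III-2,III-3]: 10 consistent

III-2 ∈ {FF Nn, FF nn, Ff Nn, Ff nn}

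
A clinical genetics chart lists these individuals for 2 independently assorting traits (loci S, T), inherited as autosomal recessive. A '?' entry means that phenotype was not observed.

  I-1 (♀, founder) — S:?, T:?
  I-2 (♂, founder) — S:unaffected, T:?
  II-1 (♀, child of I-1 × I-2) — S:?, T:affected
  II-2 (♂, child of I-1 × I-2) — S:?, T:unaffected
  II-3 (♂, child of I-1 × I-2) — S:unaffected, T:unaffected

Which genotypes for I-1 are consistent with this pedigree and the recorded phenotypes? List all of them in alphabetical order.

I-1 ∈ {SS Tt, SS tt, Ss Tt, Ss tt, ss Tt, ss tt}

S/I-1 ? ·: SS|Ss|ss
S/I-2 un ·: SS|Ss
S/II-1 ? I-1×I-2: SS|Ss|ss
S/II-2 ? I-1×I-2: SS|Ss|ss
S/II-3 un I-1×I-2: SS|Ss
⇒ S over [I-1,I-2,II-1,II-2,II-3]: 40 consistent
T/I-1 ? ·: Tt|tt
T/I-2 ? ·: Tt|tt
T/II-1 aff I-1×I-2: tt
T/II-2 un I-1×I-2: TT|Tt
T/II-3 un I-1×I-2: TT|Tt
⇒ T over [I-1,I-2,II-1,II-2,II-3]: 6 consistent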